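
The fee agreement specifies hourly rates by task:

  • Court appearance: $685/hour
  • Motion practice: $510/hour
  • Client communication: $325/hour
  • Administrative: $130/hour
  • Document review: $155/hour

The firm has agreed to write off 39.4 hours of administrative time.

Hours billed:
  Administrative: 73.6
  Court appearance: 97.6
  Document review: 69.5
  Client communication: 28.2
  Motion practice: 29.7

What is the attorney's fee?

$106,386.50

Court appearance: 97.6 × $685 = $66,856.00
Motion practice: 29.7 × $510 = $15,147.00
Client communication: 28.2 × $325 = $9,165.00
Administrative: 73.6 × $130 = $9,568.00
Document review: 69.5 × $155 = $10,772.50
Subtotal: $111,508.50
Write-off: 39.4 × $130 = $5,122.00
Total: $111,508.50 − $5,122.00 = $106,386.50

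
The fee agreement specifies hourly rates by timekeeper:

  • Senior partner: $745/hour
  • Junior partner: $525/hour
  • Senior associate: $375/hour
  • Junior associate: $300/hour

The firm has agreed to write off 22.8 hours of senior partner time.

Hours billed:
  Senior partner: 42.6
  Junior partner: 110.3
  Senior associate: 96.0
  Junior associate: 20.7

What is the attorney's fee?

$114,868.50

Senior partner: 42.6 × $745 = $31,737.00
Junior partner: 110.3 × $525 = $57,907.50
Senior associate: 96.0 × $375 = $36,000.00
Junior associate: 20.7 × $300 = $6,210.00
Subtotal: $131,854.50
Write-off: 22.8 × $745 = $16,986.00
Total: $131,854.50 − $16,986.00 = $114,868.50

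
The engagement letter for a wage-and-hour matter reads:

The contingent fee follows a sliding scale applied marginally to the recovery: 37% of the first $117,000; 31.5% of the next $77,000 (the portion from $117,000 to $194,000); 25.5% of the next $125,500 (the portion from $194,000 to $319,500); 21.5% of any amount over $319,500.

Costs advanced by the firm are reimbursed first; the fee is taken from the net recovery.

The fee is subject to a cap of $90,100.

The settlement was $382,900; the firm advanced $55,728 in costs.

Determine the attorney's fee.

Fee base (net of costs): $382,900 − $55,728 = $327,172
First $117,000 at 37% = $43,290.00
Next $77,000 at 31.5% = $24,255.00
Next $125,500 at 25.5% = $32,002.50
Remaining $7,672 at 21.5% = $1,649.48
Fee: $43,290.00 + $24,255.00 + $32,002.50 + $1,649.48 = $101,196.98
$101,196.98 exceeds the $90,100 cap, so the fee is capped at $90,100.00.

$90,100.00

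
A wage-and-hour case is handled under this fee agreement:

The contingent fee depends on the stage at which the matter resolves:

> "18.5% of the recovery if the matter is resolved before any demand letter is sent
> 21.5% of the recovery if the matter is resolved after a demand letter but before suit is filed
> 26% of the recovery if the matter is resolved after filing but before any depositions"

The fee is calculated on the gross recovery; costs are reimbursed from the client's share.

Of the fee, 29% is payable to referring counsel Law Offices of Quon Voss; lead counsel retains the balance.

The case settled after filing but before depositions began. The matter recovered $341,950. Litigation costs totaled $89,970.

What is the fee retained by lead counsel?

Fee base is the gross recovery, $341,950; costs are reimbursed separately.
The matter settled after filing but before depositions began, so the 26% rate applies.
$341,950 × 26% = $88,907.00
Referral share: 29% of $88,907.00 = $25,783.03; lead counsel retains $88,907.00 − $25,783.03 = $63,123.97.

$63,123.97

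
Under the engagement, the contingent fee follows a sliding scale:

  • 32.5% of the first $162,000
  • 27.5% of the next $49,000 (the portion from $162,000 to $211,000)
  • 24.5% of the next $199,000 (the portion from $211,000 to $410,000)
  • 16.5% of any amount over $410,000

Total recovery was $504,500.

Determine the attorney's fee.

First $162,000 at 32.5% = $52,650.00
Next $49,000 at 27.5% = $13,475.00
Next $199,000 at 24.5% = $48,755.00
Remaining $94,500 at 16.5% = $15,592.50
Fee: $52,650.00 + $13,475.00 + $48,755.00 + $15,592.50 = $130,472.50

$130,472.50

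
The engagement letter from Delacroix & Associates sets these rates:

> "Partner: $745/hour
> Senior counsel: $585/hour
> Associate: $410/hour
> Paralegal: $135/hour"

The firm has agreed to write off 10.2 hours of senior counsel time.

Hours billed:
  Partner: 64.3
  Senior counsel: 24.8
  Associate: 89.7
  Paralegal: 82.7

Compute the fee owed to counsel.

Partner: 64.3 × $745 = $47,903.50
Senior counsel: 24.8 × $585 = $14,508.00
Associate: 89.7 × $410 = $36,777.00
Paralegal: 82.7 × $135 = $11,164.50
Subtotal: $110,353.00
Write-off: 10.2 × $585 = $5,967.00
Total: $110,353.00 − $5,967.00 = $104,386.00

$104,386.00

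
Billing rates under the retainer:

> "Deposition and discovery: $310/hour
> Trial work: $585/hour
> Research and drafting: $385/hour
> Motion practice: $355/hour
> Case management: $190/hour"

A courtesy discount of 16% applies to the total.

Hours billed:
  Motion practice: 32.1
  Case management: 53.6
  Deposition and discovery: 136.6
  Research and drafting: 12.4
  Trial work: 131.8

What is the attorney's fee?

$122,474.10

Deposition and discovery: 136.6 × $310 = $42,346.00
Trial work: 131.8 × $585 = $77,103.00
Research and drafting: 12.4 × $385 = $4,774.00
Motion practice: 32.1 × $355 = $11,395.50
Case management: 53.6 × $190 = $10,184.00
Subtotal: $145,802.50
Less 16% discount: −$23,328.40
Total: $145,802.50 − $23,328.40 = $122,474.10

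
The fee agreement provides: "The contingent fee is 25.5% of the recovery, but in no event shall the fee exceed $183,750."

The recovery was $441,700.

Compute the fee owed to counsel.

25.5% of $441,700 = $112,633.50
That is under the $183,750 cap.

$112,633.50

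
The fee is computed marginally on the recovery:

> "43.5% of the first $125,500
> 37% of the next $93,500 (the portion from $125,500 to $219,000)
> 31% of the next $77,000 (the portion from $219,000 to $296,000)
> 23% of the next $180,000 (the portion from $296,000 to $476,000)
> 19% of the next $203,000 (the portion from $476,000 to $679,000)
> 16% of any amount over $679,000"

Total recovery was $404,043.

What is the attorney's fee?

$137,907.39

First $125,500 at 43.5% = $54,592.50
Next $93,500 at 37% = $34,595.00
Next $77,000 at 31% = $23,870.00
Remaining $108,043 at 23% = $24,849.89
Fee: $54,592.50 + $34,595.00 + $23,870.00 + $24,849.89 = $137,907.39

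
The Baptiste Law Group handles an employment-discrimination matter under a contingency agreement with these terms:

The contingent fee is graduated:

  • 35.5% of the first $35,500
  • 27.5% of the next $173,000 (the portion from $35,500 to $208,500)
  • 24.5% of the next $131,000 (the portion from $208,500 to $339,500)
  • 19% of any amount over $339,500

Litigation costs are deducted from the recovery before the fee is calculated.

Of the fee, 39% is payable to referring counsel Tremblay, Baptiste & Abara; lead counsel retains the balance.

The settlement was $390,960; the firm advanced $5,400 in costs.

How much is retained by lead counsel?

Fee base (net of costs): $390,960 − $5,400 = $385,560
First $35,500 at 35.5% = $12,602.50
Next $173,000 at 27.5% = $47,575.00
Next $131,000 at 24.5% = $32,095.00
Remaining $46,060 at 19% = $8,751.40
Fee: $12,602.50 + $47,575.00 + $32,095.00 + $8,751.40 = $101,023.90
Referral share: 39% of $101,023.90 = $39,399.32; lead counsel retains $101,023.90 − $39,399.32 = $61,624.58.

$61,624.58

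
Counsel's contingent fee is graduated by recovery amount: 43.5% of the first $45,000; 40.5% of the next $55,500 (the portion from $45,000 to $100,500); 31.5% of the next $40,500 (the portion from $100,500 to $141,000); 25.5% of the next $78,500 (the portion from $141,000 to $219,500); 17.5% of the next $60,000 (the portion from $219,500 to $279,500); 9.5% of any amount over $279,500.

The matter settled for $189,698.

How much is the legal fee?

First $45,000 at 43.5% = $19,575.00
Next $55,500 at 40.5% = $22,477.50
Next $40,500 at 31.5% = $12,757.50
Remaining $48,698 at 25.5% = $12,417.99
Fee: $19,575.00 + $22,477.50 + $12,757.50 + $12,417.99 = $67,227.99

$67,227.99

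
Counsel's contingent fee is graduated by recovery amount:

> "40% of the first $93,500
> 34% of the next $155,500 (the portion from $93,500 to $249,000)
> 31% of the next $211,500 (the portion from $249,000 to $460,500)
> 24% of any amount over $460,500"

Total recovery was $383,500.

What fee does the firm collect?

$131,965.00

First $93,500 at 40% = $37,400.00
Next $155,500 at 34% = $52,870.00
Remaining $134,500 at 31% = $41,695.00
Fee: $37,400.00 + $52,870.00 + $41,695.00 = $131,965.00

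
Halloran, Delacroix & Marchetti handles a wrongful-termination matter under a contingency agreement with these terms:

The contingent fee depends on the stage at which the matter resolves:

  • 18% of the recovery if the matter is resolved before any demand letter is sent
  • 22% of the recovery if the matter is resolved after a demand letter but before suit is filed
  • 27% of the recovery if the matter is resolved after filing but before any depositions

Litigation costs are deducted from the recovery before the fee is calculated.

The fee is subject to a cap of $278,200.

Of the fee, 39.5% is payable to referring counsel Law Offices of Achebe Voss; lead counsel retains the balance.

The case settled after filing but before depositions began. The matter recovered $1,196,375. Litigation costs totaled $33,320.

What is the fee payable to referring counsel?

Fee base (net of costs): $1,196,375 − $33,320 = $1,163,055
The matter settled after filing but before depositions began, so the 27% rate applies.
$1,163,055 × 27% = $314,024.85
$314,024.85 exceeds the $278,200 cap, so the fee is capped at $278,200.00.
Referral share: 39.5% of $278,200.00 = $109,889.00; lead counsel retains $278,200.00 − $109,889.00 = $168,311.00.

$109,889.00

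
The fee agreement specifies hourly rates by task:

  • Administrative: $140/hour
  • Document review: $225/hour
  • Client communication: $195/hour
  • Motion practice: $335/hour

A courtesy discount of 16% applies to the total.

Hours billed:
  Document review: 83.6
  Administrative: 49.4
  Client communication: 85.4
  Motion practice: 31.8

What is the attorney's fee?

$44,546.88

Administrative: 49.4 × $140 = $6,916.00
Document review: 83.6 × $225 = $18,810.00
Client communication: 85.4 × $195 = $16,653.00
Motion practice: 31.8 × $335 = $10,653.00
Subtotal: $53,032.00
Less 16% discount: −$8,485.12
Total: $53,032.00 − $8,485.12 = $44,546.88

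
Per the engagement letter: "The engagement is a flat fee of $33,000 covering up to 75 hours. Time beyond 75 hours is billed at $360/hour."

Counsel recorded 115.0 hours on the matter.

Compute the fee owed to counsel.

Flat fee: $33,000.00
Excess hours: 115.0 − 75 = 40.0
Overrun: 40.0 × $360 = $14,400.00
Total: $33,000.00 + $14,400.00 = $47,400.00

$47,400.00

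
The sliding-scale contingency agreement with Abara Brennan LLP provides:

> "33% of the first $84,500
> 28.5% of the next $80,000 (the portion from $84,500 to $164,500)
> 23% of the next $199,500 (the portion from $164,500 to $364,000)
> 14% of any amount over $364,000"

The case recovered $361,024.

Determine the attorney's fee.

First $84,500 at 33% = $27,885.00
Next $80,000 at 28.5% = $22,800.00
Remaining $196,524 at 23% = $45,200.52
Fee: $27,885.00 + $22,800.00 + $45,200.52 = $95,885.52

$95,885.52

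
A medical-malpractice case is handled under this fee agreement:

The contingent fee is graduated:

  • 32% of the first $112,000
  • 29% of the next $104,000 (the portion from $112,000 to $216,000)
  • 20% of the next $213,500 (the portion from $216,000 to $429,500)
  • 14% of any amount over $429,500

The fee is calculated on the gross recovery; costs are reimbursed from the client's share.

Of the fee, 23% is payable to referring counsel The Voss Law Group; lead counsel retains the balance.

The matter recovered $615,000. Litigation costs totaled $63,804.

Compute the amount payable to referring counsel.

$30,974.10

Fee base is the gross recovery, $615,000; costs are reimbursed separately.
First $112,000 at 32% = $35,840.00
Next $104,000 at 29% = $30,160.00
Next $213,500 at 20% = $42,700.00
Remaining $185,500 at 14% = $25,970.00
Fee: $35,840.00 + $30,160.00 + $42,700.00 + $25,970.00 = $134,670.00
Referral share: 23% of $134,670.00 = $30,974.10; lead counsel retains $134,670.00 − $30,974.10 = $103,695.90.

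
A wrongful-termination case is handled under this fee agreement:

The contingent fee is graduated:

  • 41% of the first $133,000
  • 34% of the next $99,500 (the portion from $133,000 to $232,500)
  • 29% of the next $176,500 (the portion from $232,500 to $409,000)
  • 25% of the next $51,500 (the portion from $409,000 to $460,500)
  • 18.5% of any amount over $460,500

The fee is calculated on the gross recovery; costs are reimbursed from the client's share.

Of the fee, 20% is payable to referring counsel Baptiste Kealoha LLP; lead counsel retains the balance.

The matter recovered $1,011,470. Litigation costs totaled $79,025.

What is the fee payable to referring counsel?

Fee base is the gross recovery, $1,011,470; costs are reimbursed separately.
First $133,000 at 41% = $54,530.00
Next $99,500 at 34% = $33,830.00
Next $176,500 at 29% = $51,185.00
Next $51,500 at 25% = $12,875.00
Remaining $550,970 at 18.5% = $101,929.45
Fee: $54,530.00 + $33,830.00 + $51,185.00 + $12,875.00 + $101,929.45 = $254,349.45
Referral share: 20% of $254,349.45 = $50,869.89; lead counsel retains $254,349.45 − $50,869.89 = $203,479.56.

$50,869.89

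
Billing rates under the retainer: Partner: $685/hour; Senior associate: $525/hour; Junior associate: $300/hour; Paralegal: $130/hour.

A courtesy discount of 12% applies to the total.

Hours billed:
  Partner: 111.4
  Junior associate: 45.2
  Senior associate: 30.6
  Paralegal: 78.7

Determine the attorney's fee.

Partner: 111.4 × $685 = $76,309.00
Senior associate: 30.6 × $525 = $16,065.00
Junior associate: 45.2 × $300 = $13,560.00
Paralegal: 78.7 × $130 = $10,231.00
Subtotal: $116,165.00
Less 12% discount: −$13,939.80
Total: $116,165.00 − $13,939.80 = $102,225.20

$102,225.20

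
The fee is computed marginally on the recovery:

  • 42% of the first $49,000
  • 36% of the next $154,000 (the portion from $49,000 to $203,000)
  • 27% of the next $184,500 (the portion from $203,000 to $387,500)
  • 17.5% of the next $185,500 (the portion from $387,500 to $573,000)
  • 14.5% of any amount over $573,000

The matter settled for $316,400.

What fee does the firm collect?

$106,638.00

First $49,000 at 42% = $20,580.00
Next $154,000 at 36% = $55,440.00
Remaining $113,400 at 27% = $30,618.00
Fee: $20,580.00 + $55,440.00 + $30,618.00 = $106,638.00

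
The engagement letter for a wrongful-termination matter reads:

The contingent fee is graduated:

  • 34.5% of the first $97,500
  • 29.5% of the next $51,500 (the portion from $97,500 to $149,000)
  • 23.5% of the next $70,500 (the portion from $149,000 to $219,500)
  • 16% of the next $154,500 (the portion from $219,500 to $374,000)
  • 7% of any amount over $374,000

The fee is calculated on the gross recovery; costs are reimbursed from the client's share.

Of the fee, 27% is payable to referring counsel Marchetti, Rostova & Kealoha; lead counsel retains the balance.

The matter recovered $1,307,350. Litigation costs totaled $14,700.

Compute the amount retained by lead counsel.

Fee base is the gross recovery, $1,307,350; costs are reimbursed separately.
First $97,500 at 34.5% = $33,637.50
Next $51,500 at 29.5% = $15,192.50
Next $70,500 at 23.5% = $16,567.50
Next $154,500 at 16% = $24,720.00
Remaining $933,350 at 7% = $65,334.50
Fee: $33,637.50 + $15,192.50 + $16,567.50 + $24,720.00 + $65,334.50 = $155,452.00
Referral share: 27% of $155,452.00 = $41,972.04; lead counsel retains $155,452.00 − $41,972.04 = $113,479.96.

$113,479.96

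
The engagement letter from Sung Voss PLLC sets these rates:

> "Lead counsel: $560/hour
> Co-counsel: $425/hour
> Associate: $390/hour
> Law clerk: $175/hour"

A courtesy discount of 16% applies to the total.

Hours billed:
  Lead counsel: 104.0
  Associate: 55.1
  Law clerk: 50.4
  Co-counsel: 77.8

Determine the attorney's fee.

$102,155.76

Lead counsel: 104.0 × $560 = $58,240.00
Co-counsel: 77.8 × $425 = $33,065.00
Associate: 55.1 × $390 = $21,489.00
Law clerk: 50.4 × $175 = $8,820.00
Subtotal: $121,614.00
Less 16% discount: −$19,458.24
Total: $121,614.00 − $19,458.24 = $102,155.76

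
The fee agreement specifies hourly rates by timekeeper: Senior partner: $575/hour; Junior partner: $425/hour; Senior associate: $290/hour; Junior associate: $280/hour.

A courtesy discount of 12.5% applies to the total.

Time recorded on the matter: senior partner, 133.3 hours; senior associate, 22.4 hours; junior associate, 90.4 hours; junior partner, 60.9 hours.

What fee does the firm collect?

$117,545.75

Senior partner: 133.3 × $575 = $76,647.50
Junior partner: 60.9 × $425 = $25,882.50
Senior associate: 22.4 × $290 = $6,496.00
Junior associate: 90.4 × $280 = $25,312.00
Subtotal: $134,338.00
Less 12.5% discount: −$16,792.25
Total: $134,338.00 − $16,792.25 = $117,545.75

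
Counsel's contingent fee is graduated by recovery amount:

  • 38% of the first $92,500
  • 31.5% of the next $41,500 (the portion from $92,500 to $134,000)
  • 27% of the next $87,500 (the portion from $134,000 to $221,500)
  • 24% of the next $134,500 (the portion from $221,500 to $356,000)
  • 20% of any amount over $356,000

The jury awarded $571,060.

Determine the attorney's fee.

First $92,500 at 38% = $35,150.00
Next $41,500 at 31.5% = $13,072.50
Next $87,500 at 27% = $23,625.00
Next $134,500 at 24% = $32,280.00
Remaining $215,060 at 20% = $43,012.00
Fee: $35,150.00 + $13,072.50 + $23,625.00 + $32,280.00 + $43,012.00 = $147,139.50

$147,139.50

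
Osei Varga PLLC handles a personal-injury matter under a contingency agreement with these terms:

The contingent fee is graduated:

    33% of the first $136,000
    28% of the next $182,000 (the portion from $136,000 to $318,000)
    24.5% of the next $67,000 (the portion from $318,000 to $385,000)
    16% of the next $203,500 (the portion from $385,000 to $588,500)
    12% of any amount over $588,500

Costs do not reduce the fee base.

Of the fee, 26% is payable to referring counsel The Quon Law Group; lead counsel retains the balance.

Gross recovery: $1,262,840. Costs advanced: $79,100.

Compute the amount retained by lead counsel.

$167,044.49

Fee base is the gross recovery, $1,262,840; costs are reimbursed separately.
First $136,000 at 33% = $44,880.00
Next $182,000 at 28% = $50,960.00
Next $67,000 at 24.5% = $16,415.00
Next $203,500 at 16% = $32,560.00
Remaining $674,340 at 12% = $80,920.80
Fee: $44,880.00 + $50,960.00 + $16,415.00 + $32,560.00 + $80,920.80 = $225,735.80
Referral share: 26% of $225,735.80 = $58,691.31; lead counsel retains $225,735.80 − $58,691.31 = $167,044.49.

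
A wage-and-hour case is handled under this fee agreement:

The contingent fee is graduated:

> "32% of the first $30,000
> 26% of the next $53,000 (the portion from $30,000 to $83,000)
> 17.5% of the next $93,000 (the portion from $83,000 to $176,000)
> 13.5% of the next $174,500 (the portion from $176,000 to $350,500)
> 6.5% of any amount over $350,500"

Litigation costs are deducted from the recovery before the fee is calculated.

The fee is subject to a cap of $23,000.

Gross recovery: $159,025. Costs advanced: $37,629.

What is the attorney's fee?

$23,000.00

Fee base (net of costs): $159,025 − $37,629 = $121,396
First $30,000 at 32% = $9,600.00
Next $53,000 at 26% = $13,780.00
Remaining $38,396 at 17.5% = $6,719.30
Fee: $9,600.00 + $13,780.00 + $6,719.30 = $30,099.30
$30,099.30 exceeds the $23,000 cap, so the fee is capped at $23,000.00.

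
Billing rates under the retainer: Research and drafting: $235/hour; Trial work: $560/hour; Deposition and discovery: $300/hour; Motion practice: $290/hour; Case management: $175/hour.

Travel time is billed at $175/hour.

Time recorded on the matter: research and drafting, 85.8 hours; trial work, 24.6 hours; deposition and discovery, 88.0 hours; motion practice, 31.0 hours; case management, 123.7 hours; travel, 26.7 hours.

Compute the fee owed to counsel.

Research and drafting: 85.8 × $235 = $20,163.00
Trial work: 24.6 × $560 = $13,776.00
Deposition and discovery: 88.0 × $300 = $26,400.00
Motion practice: 31.0 × $290 = $8,990.00
Case management: 123.7 × $175 = $21,647.50
Subtotal: $20,163.00 + $13,776.00 + $26,400.00 + $8,990.00 + $21,647.50 = $90,976.50
Travel: 26.7 × $175 = $4,672.50
Total: $90,976.50 + $4,672.50 = $95,649.00

$95,649.00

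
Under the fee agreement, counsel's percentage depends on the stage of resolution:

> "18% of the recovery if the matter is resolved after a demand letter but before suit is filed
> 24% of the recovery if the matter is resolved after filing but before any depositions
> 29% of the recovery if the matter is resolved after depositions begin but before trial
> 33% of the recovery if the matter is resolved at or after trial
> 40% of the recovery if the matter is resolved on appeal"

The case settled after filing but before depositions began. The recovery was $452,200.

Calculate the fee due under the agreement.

The matter settled after filing but before depositions began, so the 24% rate applies.
$452,200 × 24% = $108,528.00

$108,528.00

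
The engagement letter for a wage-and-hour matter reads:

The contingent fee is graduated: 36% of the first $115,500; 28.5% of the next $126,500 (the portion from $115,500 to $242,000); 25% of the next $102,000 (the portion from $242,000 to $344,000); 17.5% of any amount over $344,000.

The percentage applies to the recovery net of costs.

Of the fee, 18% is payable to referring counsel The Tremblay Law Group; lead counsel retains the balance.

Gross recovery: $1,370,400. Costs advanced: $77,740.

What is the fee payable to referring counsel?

Fee base (net of costs): $1,370,400 − $77,740 = $1,292,660
First $115,500 at 36% = $41,580.00
Next $126,500 at 28.5% = $36,052.50
Next $102,000 at 25% = $25,500.00
Remaining $948,660 at 17.5% = $166,015.50
Fee: $41,580.00 + $36,052.50 + $25,500.00 + $166,015.50 = $269,148.00
Referral share: 18% of $269,148.00 = $48,446.64; lead counsel retains $269,148.00 − $48,446.64 = $220,701.36.

$48,446.64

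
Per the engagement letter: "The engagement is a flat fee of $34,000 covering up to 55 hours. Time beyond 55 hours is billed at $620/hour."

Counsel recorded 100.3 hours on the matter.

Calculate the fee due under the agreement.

Flat fee: $34,000.00
Excess hours: 100.3 − 55 = 45.3
Overrun: 45.3 × $620 = $28,086.00
Total: $34,000.00 + $28,086.00 = $62,086.00

$62,086.00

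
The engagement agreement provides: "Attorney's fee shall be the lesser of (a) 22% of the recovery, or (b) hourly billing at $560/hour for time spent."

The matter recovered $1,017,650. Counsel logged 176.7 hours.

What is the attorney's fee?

(a) 22% of $1,017,650 = $223,883.00
(b) 176.7 × $560 = $98,952.00
The lesser is (b): $98,952.00.

$98,952.00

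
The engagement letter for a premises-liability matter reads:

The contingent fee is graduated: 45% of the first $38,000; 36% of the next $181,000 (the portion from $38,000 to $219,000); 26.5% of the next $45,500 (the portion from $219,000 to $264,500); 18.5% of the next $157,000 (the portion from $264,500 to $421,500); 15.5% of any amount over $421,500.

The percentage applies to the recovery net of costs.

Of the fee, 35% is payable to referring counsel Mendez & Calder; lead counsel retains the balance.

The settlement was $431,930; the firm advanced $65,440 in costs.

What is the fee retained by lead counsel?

Fee base (net of costs): $431,930 − $65,440 = $366,490
First $38,000 at 45% = $17,100.00
Next $181,000 at 36% = $65,160.00
Next $45,500 at 26.5% = $12,057.50
Remaining $101,990 at 18.5% = $18,868.15
Fee: $17,100.00 + $65,160.00 + $12,057.50 + $18,868.15 = $113,185.65
Referral share: 35% of $113,185.65 = $39,614.98; lead counsel retains $113,185.65 − $39,614.98 = $73,570.67.

$73,570.67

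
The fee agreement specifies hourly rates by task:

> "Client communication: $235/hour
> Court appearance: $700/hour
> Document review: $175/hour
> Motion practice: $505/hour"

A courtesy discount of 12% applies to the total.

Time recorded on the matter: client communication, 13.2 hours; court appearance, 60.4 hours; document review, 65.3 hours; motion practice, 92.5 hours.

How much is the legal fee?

Client communication: 13.2 × $235 = $3,102.00
Court appearance: 60.4 × $700 = $42,280.00
Document review: 65.3 × $175 = $11,427.50
Motion practice: 92.5 × $505 = $46,712.50
Subtotal: $103,522.00
Less 12% discount: −$12,422.64
Total: $103,522.00 − $12,422.64 = $91,099.36

$91,099.36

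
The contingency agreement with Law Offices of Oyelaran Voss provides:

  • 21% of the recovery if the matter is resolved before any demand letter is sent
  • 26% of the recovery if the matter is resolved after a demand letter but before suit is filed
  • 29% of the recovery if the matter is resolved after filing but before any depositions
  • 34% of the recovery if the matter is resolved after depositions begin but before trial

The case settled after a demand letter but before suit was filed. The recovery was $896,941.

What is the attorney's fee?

The matter settled after a demand letter but before suit was filed, so the 26% rate applies.
$896,941 × 26% = $233,204.66

$233,204.66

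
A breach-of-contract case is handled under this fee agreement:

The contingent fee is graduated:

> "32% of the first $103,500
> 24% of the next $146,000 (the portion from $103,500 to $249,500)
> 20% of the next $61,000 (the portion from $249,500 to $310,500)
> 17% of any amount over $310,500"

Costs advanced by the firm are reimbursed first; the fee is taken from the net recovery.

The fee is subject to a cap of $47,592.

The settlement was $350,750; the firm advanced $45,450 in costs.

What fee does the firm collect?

$47,592.00

Fee base (net of costs): $350,750 − $45,450 = $305,300
First $103,500 at 32% = $33,120.00
Next $146,000 at 24% = $35,040.00
Remaining $55,800 at 20% = $11,160.00
Fee: $33,120.00 + $35,040.00 + $11,160.00 = $79,320.00
$79,320.00 exceeds the $47,592 cap, so the fee is capped at $47,592.00.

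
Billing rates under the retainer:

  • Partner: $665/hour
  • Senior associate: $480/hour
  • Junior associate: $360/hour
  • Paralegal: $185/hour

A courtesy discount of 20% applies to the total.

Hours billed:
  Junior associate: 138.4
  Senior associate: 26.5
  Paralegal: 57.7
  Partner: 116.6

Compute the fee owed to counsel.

Partner: 116.6 × $665 = $77,539.00
Senior associate: 26.5 × $480 = $12,720.00
Junior associate: 138.4 × $360 = $49,824.00
Paralegal: 57.7 × $185 = $10,674.50
Subtotal: $150,757.50
Less 20% discount: −$30,151.50
Total: $150,757.50 − $30,151.50 = $120,606.00

$120,606.00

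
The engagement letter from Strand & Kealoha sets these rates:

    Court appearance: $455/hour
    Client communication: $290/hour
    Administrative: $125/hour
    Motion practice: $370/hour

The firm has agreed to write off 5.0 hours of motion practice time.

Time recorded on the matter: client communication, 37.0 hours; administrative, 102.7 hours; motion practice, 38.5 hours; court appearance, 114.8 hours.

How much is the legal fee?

Court appearance: 114.8 × $455 = $52,234.00
Client communication: 37.0 × $290 = $10,730.00
Administrative: 102.7 × $125 = $12,837.50
Motion practice: 38.5 × $370 = $14,245.00
Subtotal: $90,046.50
Write-off: 5.0 × $370 = $1,850.00
Total: $90,046.50 − $1,850.00 = $88,196.50

$88,196.50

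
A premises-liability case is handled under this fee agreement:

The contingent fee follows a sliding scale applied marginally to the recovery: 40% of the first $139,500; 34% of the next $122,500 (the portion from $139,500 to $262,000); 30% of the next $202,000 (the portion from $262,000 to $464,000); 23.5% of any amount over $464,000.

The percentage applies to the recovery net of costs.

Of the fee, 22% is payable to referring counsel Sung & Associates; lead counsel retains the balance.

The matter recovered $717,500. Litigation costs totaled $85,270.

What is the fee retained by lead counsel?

$154,115.56

Fee base (net of costs): $717,500 − $85,270 = $632,230
First $139,500 at 40% = $55,800.00
Next $122,500 at 34% = $41,650.00
Next $202,000 at 30% = $60,600.00
Remaining $168,230 at 23.5% = $39,534.05
Fee: $55,800.00 + $41,650.00 + $60,600.00 + $39,534.05 = $197,584.05
Referral share: 22% of $197,584.05 = $43,468.49; lead counsel retains $197,584.05 − $43,468.49 = $154,115.56.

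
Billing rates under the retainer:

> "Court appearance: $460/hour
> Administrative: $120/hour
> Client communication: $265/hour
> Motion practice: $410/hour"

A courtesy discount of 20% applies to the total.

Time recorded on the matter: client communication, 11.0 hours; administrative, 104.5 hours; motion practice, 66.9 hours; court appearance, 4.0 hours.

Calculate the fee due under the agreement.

$35,779.20

Court appearance: 4.0 × $460 = $1,840.00
Administrative: 104.5 × $120 = $12,540.00
Client communication: 11.0 × $265 = $2,915.00
Motion practice: 66.9 × $410 = $27,429.00
Subtotal: $44,724.00
Less 20% discount: −$8,944.80
Total: $44,724.00 − $8,944.80 = $35,779.20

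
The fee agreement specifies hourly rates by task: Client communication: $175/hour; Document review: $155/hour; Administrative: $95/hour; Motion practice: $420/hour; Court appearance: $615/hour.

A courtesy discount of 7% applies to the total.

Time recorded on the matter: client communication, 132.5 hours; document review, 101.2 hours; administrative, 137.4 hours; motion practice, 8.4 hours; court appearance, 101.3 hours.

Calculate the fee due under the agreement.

$109,511.22

Client communication: 132.5 × $175 = $23,187.50
Document review: 101.2 × $155 = $15,686.00
Administrative: 137.4 × $95 = $13,053.00
Motion practice: 8.4 × $420 = $3,528.00
Court appearance: 101.3 × $615 = $62,299.50
Subtotal: $117,754.00
Less 7% discount: −$8,242.78
Total: $117,754.00 − $8,242.78 = $109,511.22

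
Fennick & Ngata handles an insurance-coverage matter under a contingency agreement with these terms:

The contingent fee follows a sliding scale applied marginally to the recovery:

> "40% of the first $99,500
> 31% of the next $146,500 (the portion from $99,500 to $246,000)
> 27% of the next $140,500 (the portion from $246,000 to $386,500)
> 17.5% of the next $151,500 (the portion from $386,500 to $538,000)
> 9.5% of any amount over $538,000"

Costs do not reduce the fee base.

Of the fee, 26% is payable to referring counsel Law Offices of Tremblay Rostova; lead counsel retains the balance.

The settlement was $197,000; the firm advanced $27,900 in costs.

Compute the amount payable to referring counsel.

$18,206.50

Fee base is the gross recovery, $197,000; costs are reimbursed separately.
First $99,500 at 40% = $39,800.00
Remaining $97,500 at 31% = $30,225.00
Fee: $39,800.00 + $30,225.00 = $70,025.00
Referral share: 26% of $70,025.00 = $18,206.50; lead counsel retains $70,025.00 − $18,206.50 = $51,818.50.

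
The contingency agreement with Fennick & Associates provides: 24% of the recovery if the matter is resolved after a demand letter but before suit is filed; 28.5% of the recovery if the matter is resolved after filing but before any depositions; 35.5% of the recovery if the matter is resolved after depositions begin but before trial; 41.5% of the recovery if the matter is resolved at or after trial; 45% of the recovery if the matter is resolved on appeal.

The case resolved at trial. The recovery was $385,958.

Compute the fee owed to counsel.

$160,172.57

The matter resolved at trial, so the 41.5% rate applies.
$385,958 × 41.5% = $160,172.57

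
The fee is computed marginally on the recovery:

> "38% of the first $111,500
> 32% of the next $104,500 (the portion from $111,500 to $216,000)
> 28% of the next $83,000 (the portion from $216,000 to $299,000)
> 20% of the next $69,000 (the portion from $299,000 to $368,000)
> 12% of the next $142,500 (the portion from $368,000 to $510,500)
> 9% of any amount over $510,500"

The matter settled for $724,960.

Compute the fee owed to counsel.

First $111,500 at 38% = $42,370.00
Next $104,500 at 32% = $33,440.00
Next $83,000 at 28% = $23,240.00
Next $69,000 at 20% = $13,800.00
Next $142,500 at 12% = $17,100.00
Remaining $214,460 at 9% = $19,301.40
Fee: $42,370.00 + $33,440.00 + $23,240.00 + $13,800.00 + $17,100.00 + $19,301.40 = $149,251.40

$149,251.40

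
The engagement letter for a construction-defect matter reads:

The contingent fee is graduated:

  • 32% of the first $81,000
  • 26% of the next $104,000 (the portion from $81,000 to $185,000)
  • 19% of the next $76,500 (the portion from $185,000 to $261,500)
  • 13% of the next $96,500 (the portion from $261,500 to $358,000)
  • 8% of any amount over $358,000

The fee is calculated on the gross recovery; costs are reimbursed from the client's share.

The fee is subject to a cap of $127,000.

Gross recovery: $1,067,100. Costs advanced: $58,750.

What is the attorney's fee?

Fee base is the gross recovery, $1,067,100; costs are reimbursed separately.
First $81,000 at 32% = $25,920.00
Next $104,000 at 26% = $27,040.00
Next $76,500 at 19% = $14,535.00
Next $96,500 at 13% = $12,545.00
Remaining $709,100 at 8% = $56,728.00
Fee: $25,920.00 + $27,040.00 + $14,535.00 + $12,545.00 + $56,728.00 = $136,768.00
$136,768.00 exceeds the $127,000 cap, so the fee is capped at $127,000.00.

$127,000.00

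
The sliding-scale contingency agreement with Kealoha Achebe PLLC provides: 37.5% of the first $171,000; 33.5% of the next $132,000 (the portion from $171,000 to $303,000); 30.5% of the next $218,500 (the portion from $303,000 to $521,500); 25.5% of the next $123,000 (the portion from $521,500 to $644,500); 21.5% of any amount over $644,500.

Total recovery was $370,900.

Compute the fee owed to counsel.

$129,054.50

First $171,000 at 37.5% = $64,125.00
Next $132,000 at 33.5% = $44,220.00
Remaining $67,900 at 30.5% = $20,709.50
Fee: $64,125.00 + $44,220.00 + $20,709.50 = $129,054.50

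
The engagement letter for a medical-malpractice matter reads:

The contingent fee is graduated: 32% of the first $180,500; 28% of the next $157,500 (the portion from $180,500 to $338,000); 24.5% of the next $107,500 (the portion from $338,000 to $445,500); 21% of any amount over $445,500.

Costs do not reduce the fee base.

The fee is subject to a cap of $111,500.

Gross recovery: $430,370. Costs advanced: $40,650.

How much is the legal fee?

Fee base is the gross recovery, $430,370; costs are reimbursed separately.
First $180,500 at 32% = $57,760.00
Next $157,500 at 28% = $44,100.00
Remaining $92,370 at 24.5% = $22,630.65
Fee: $57,760.00 + $44,100.00 + $22,630.65 = $124,490.65
$124,490.65 exceeds the $111,500 cap, so the fee is capped at $111,500.00.

$111,500.00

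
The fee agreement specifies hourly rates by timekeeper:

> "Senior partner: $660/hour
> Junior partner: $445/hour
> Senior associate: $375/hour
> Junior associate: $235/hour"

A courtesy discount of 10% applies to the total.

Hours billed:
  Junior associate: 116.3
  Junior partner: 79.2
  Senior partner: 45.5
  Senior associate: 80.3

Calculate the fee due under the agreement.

Senior partner: 45.5 × $660 = $30,030.00
Junior partner: 79.2 × $445 = $35,244.00
Senior associate: 80.3 × $375 = $30,112.50
Junior associate: 116.3 × $235 = $27,330.50
Subtotal: $122,717.00
Less 10% discount: −$12,271.70
Total: $122,717.00 − $12,271.70 = $110,445.30

$110,445.30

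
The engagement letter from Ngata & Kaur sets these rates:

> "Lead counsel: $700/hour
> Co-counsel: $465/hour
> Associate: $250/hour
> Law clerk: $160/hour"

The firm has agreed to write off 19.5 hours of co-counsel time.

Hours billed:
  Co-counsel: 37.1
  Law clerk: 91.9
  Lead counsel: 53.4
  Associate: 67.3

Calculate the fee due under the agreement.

$77,093.00

Lead counsel: 53.4 × $700 = $37,380.00
Co-counsel: 37.1 × $465 = $17,251.50
Associate: 67.3 × $250 = $16,825.00
Law clerk: 91.9 × $160 = $14,704.00
Subtotal: $86,160.50
Write-off: 19.5 × $465 = $9,067.50
Total: $86,160.50 − $9,067.50 = $77,093.00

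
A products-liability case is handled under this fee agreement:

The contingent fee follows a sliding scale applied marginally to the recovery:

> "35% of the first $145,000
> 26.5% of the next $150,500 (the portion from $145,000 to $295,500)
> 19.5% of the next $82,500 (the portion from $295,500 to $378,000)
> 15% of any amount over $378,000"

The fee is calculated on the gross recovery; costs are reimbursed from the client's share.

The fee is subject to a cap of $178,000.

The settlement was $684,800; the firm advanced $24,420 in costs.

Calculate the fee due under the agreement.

Fee base is the gross recovery, $684,800; costs are reimbursed separately.
First $145,000 at 35% = $50,750.00
Next $150,500 at 26.5% = $39,882.50
Next $82,500 at 19.5% = $16,087.50
Remaining $306,800 at 15% = $46,020.00
Fee: $50,750.00 + $39,882.50 + $16,087.50 + $46,020.00 = $152,740.00
$152,740.00 is under the $178,000 cap.

$152,740.00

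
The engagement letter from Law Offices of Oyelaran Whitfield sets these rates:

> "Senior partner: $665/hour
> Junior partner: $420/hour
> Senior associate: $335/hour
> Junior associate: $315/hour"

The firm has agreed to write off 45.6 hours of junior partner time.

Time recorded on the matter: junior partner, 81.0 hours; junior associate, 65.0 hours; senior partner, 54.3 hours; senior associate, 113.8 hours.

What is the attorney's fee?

$109,575.50

Senior partner: 54.3 × $665 = $36,109.50
Junior partner: 81.0 × $420 = $34,020.00
Senior associate: 113.8 × $335 = $38,123.00
Junior associate: 65.0 × $315 = $20,475.00
Subtotal: $128,727.50
Write-off: 45.6 × $420 = $19,152.00
Total: $128,727.50 − $19,152.00 = $109,575.50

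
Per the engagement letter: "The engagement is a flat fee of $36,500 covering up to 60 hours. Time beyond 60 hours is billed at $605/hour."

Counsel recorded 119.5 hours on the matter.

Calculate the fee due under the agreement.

$72,497.50

Flat fee: $36,500.00
Excess hours: 119.5 − 60 = 59.5
Overrun: 59.5 × $605 = $35,997.50
Total: $36,500.00 + $35,997.50 = $72,497.50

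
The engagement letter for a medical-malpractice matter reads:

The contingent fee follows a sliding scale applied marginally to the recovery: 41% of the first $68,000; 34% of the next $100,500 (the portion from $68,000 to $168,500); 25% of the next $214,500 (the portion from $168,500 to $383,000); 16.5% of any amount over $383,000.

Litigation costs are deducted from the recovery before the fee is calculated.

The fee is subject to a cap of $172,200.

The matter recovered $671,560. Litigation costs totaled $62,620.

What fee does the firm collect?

Fee base (net of costs): $671,560 − $62,620 = $608,940
First $68,000 at 41% = $27,880.00
Next $100,500 at 34% = $34,170.00
Next $214,500 at 25% = $53,625.00
Remaining $225,940 at 16.5% = $37,280.10
Fee: $27,880.00 + $34,170.00 + $53,625.00 + $37,280.10 = $152,955.10
$152,955.10 is under the $172,200 cap.

$152,955.10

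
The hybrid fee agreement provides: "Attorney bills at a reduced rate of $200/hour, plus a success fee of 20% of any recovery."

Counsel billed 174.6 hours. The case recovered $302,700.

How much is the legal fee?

$95,460.00

Hourly: 174.6 × $200 = $34,920.00
Success fee: 20% of $302,700 = $60,540.00
Total: $34,920.00 + $60,540.00 = $95,460.00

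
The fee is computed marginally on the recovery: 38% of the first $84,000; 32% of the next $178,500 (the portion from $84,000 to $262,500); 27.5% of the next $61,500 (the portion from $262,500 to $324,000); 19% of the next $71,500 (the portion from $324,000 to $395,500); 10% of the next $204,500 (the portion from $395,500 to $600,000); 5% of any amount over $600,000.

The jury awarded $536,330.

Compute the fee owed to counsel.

First $84,000 at 38% = $31,920.00
Next $178,500 at 32% = $57,120.00
Next $61,500 at 27.5% = $16,912.50
Next $71,500 at 19% = $13,585.00
Remaining $140,830 at 10% = $14,083.00
Fee: $31,920.00 + $57,120.00 + $16,912.50 + $13,585.00 + $14,083.00 = $133,620.50

$133,620.50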